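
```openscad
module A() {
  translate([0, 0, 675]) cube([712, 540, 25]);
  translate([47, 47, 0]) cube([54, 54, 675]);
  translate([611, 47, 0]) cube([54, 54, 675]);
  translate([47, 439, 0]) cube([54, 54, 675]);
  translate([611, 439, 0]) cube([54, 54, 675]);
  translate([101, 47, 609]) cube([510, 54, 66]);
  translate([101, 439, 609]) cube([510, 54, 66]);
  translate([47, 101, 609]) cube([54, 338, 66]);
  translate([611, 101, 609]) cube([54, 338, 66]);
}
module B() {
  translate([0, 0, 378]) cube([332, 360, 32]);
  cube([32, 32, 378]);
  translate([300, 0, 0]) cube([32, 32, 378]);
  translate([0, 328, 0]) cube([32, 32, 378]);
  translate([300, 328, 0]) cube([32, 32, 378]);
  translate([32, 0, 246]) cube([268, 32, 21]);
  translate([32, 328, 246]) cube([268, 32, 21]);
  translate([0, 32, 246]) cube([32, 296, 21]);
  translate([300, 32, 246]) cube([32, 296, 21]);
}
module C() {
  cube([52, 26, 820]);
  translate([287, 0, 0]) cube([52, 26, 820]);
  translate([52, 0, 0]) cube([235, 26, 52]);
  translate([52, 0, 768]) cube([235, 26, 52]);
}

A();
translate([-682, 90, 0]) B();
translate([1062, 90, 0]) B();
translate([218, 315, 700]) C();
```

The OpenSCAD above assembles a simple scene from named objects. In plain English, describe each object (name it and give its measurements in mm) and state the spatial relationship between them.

A is a table with a 712×540 mm rectangular top, 25 mm thick, top surface at z = 700 mm, supported by four 54×54 mm square legs, each inset 47 mm from the nearest pair of top edges, running from the floor. Four apron rails, 54 mm thick and 66 mm tall, run between adjacent legs with their top edges flush with the underside of the top and their outer faces flush with the legs' outer faces.

B is a four-legged stool. The seat is 332×360 mm, 32 mm thick, top at z = 410 mm. It stands on four square legs, each 32×32 mm in cross-section, from z = 0 to the seat underside, each flush with a corner of the seat. Four stretchers, 32 mm wide and 21 mm tall, connect adjacent legs with their undersides at z = 246 mm, each running between the inner faces of the legs it joins and aligned with the legs' outer faces on the other axis.

C is a picture frame with a 235×716 mm rectangular opening (x by z) and a uniform 52 mm border on every side. Frame depth is 26 mm along y. It is built from two vertical stiles running the full outside height and two horizontal rails spanning the gap between the stiles.

Two stools sit around the table at the −x, +x sides. The picture frame is on top of the table.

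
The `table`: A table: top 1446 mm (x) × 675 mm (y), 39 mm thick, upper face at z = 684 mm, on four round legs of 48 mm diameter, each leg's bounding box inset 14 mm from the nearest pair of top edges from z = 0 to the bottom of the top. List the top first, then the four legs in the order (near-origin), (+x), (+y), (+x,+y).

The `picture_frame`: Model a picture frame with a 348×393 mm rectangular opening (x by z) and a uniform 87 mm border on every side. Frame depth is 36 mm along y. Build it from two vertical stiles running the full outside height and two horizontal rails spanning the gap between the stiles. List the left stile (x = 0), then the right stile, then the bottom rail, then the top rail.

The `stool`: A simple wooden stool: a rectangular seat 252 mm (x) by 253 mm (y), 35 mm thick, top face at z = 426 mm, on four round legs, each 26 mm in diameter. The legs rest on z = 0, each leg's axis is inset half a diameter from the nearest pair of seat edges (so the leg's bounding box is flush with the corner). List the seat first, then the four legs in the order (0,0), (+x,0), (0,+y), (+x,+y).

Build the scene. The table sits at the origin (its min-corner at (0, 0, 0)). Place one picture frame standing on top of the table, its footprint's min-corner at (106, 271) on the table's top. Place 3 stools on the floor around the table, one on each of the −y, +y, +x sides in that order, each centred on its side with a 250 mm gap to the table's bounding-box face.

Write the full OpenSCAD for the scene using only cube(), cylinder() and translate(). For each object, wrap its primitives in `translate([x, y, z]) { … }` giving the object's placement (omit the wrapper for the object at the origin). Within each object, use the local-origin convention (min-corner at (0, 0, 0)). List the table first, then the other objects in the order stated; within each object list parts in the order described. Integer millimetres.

translate([0, 0, 645]) cube([1446, 675, 39]);
translate([38, 38, 0]) cylinder(h = 645, r = 24);
translate([1408, 38, 0]) cylinder(h = 645, r = 24);
translate([38, 637, 0]) cylinder(h = 645, r = 24);
translate([1408, 637, 0]) cylinder(h = 645, r = 24);
translate([106, 271, 684]) {
  cube([87, 36, 567]);
  translate([435, 0, 0]) cube([87, 36, 567]);
  translate([87, 0, 0]) cube([348, 36, 87]);
  translate([87, 0, 480]) cube([348, 36, 87]);
}
translate([597, -503, 0]) {
  translate([0, 0, 391]) cube([252, 253, 35]);
  translate([13, 13, 0]) cylinder(h = 391, r = 13);
  translate([239, 13, 0]) cylinder(h = 391, r = 13);
  translate([13, 240, 0]) cylinder(h = 391, r = 13);
  translate([239, 240, 0]) cylinder(h = 391, r = 13);
}
translate([597, 925, 0]) {
  translate([0, 0, 391]) cube([252, 253, 35]);
  translate([13, 13, 0]) cylinder(h = 391, r = 13);
  translate([239, 13, 0]) cylinder(h = 391, r = 13);
  translate([13, 240, 0]) cylinder(h = 391, r = 13);
  translate([239, 240, 0]) cylinder(h = 391, r = 13);
}
translate([1696, 211, 0]) {
  translate([0, 0, 391]) cube([252, 253, 35]);
  translate([13, 13, 0]) cylinder(h = 391, r = 13);
  translate([239, 13, 0]) cylinder(h = 391, r = 13);
  translate([13, 240, 0]) cylinder(h = 391, r = 13);
  translate([239, 240, 0]) cylinder(h = 391, r = 13);
}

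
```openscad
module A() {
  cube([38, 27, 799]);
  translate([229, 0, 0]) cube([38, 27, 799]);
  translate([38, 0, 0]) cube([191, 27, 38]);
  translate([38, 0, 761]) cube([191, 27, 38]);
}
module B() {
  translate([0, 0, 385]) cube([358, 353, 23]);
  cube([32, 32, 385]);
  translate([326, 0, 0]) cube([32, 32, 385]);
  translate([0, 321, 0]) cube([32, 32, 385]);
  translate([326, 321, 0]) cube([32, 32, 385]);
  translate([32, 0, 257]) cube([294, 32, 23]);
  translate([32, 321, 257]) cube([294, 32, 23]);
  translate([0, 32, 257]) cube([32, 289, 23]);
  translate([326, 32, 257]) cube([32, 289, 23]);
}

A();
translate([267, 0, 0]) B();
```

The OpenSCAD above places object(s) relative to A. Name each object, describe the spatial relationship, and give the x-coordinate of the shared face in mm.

A is a picture frame. B is a stool. The stool is against the picture frame's +x side, with their −y faces flush. The x-coordinate of the shared face is 267 mm.

The picture frame's +x face and the stool's −x face are both at x = 267 mm.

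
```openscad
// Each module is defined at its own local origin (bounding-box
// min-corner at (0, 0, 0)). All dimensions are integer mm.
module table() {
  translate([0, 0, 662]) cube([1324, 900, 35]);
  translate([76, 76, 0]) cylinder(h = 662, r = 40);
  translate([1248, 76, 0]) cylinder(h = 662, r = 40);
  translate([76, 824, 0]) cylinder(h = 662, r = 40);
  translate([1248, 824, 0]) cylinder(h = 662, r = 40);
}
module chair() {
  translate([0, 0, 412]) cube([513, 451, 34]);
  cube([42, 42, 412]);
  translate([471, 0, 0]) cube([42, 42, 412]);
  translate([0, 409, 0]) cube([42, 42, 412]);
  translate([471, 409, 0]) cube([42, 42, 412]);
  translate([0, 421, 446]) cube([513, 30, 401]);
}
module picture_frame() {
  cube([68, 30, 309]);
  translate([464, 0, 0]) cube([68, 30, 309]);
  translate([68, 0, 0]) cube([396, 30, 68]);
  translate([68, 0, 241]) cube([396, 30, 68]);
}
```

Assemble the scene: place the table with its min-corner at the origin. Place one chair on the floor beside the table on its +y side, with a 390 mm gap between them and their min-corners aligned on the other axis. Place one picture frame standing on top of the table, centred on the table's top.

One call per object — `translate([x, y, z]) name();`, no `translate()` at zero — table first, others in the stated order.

table();
translate([0, 1290, 0]) chair();
translate([396, 435, 697]) picture_frame();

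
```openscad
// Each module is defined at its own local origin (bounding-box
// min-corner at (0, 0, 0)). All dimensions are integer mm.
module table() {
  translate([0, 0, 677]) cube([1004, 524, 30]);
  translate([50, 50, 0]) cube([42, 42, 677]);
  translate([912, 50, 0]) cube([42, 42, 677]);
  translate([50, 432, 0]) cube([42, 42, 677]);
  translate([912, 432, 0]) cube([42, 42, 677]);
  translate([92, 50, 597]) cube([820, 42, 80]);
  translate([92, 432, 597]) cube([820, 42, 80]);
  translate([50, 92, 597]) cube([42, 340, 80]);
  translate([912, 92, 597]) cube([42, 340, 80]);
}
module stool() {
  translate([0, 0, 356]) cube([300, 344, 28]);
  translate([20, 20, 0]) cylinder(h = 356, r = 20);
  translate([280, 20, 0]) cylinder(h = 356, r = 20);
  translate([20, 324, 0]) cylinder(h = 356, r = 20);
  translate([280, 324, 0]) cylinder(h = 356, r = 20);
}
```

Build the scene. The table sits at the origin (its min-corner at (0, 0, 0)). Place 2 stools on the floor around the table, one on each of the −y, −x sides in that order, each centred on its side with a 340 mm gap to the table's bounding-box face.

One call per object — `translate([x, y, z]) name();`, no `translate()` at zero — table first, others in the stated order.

table();
translate([352, -684, 0]) stool();
translate([-640, 90, 0]) stool();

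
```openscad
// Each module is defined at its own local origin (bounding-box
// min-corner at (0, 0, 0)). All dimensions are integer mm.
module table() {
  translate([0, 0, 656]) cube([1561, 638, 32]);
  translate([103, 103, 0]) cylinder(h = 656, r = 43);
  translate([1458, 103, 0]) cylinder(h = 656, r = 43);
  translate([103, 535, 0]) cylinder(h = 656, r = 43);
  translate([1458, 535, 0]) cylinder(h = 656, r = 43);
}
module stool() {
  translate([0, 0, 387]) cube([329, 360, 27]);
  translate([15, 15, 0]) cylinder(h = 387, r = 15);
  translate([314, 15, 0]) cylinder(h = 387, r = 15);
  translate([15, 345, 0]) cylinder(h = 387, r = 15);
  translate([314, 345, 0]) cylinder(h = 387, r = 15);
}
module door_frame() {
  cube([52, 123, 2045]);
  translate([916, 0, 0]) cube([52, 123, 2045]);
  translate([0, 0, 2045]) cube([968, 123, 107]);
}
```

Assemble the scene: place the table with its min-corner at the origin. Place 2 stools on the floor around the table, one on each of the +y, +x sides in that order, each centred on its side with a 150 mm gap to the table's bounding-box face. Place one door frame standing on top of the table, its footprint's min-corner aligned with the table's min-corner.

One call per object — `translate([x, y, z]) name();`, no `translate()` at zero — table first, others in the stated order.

table();
translate([616, 788, 0]) stool();
translate([1711, 139, 0]) stool();
translate([0, 0, 688]) door_frame();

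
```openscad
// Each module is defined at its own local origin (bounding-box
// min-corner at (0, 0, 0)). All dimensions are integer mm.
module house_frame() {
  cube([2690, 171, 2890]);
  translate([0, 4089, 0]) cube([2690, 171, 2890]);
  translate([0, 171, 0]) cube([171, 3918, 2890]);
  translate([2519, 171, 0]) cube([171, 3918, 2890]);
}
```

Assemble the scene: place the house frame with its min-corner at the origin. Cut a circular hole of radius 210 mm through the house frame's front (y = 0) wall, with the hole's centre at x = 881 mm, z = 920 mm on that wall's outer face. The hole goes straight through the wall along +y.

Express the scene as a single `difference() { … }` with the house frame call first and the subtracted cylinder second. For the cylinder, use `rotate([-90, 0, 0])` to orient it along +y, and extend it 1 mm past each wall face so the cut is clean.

difference() {
  house_frame();
  translate([881, -1, 920]) rotate([-90, 0, 0]) cylinder(h = 173, r = 210);
}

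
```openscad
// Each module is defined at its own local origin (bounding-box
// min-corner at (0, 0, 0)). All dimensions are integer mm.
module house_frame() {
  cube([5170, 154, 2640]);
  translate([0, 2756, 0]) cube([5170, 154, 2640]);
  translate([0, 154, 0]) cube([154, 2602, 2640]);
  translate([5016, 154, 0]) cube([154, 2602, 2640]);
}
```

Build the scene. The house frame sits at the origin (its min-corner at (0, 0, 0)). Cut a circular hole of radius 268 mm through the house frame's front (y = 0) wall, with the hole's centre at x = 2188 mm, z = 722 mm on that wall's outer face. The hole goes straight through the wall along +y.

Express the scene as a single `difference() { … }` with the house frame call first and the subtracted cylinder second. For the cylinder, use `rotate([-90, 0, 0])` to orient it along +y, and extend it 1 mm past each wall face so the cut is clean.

difference() {
  house_frame();
  translate([2188, -1, 722]) rotate([-90, 0, 0]) cylinder(h = 156, r = 268);
}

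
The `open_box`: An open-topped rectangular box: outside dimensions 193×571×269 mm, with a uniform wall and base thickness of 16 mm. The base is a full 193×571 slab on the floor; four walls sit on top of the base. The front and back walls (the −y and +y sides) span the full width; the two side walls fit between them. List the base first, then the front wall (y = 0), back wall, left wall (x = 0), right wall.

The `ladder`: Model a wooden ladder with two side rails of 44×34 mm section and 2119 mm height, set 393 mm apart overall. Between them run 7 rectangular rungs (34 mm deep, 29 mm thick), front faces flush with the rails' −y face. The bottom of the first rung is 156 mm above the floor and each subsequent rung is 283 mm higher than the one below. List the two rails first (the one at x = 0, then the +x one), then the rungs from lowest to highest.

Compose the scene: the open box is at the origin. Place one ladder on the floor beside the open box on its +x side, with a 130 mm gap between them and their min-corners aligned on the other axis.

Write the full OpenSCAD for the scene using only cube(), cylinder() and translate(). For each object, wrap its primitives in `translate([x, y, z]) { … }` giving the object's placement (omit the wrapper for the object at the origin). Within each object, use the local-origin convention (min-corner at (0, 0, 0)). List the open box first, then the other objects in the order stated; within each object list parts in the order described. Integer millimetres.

cube([193, 571, 16]);
translate([0, 0, 16]) cube([193, 16, 253]);
translate([0, 555, 16]) cube([193, 16, 253]);
translate([0, 16, 16]) cube([16, 539, 253]);
translate([177, 16, 16]) cube([16, 539, 253]);
translate([323, 0, 0]) {
  cube([44, 34, 2119]);
  translate([349, 0, 0]) cube([44, 34, 2119]);
  translate([44, 0, 156]) cube([305, 34, 29]);
  translate([44, 0, 439]) cube([305, 34, 29]);
  translate([44, 0, 722]) cube([305, 34, 29]);
  translate([44, 0, 1005]) cube([305, 34, 29]);
  translate([44, 0, 1288]) cube([305, 34, 29]);
  translate([44, 0, 1571]) cube([305, 34, 29]);
  translate([44, 0, 1854]) cube([305, 34, 29]);
}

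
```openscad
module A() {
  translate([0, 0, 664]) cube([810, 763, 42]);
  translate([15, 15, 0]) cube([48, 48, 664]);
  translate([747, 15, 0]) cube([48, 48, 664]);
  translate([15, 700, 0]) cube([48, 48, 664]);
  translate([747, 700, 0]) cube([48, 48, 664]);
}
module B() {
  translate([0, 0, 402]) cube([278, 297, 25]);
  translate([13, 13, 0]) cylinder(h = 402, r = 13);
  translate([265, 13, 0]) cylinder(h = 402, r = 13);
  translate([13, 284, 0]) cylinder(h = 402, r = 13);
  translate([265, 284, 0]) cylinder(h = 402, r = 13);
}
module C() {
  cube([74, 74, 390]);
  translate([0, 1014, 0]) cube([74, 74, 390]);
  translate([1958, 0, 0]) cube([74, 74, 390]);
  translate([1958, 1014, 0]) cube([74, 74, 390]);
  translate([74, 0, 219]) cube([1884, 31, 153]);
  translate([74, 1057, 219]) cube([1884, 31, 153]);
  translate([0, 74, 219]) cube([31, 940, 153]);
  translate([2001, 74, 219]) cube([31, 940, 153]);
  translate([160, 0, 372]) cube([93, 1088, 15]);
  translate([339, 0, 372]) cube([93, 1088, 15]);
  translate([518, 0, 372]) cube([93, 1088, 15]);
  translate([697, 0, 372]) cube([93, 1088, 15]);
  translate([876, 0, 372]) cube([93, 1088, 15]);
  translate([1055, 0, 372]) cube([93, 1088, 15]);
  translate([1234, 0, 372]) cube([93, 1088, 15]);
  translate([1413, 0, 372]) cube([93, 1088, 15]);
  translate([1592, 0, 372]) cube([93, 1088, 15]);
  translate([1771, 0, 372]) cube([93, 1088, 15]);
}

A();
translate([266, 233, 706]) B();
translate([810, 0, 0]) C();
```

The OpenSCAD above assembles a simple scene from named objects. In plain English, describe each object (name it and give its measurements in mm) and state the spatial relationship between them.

A is a table with a 810×763 mm rectangular top, 42 mm thick, top surface at z = 706 mm, supported by four 48×48 mm square legs, each inset 15 mm from the nearest pair of top edges, running from the floor.

B is a four-legged stool. The seat is 278×297 mm, 25 mm thick, top at z = 427 mm. It stands on four round legs, each 26 mm in diameter, from z = 0 to the seat underside, each leg's axis is inset half a diameter from the nearest pair of seat edges (so the leg's bounding box is flush with the corner).

C is a bed frame 2032 mm long (x) by 1088 mm wide (y). Four 74×74 mm corner posts, 390 mm tall, at the corners of the footprint. Four rails of 31 mm thickness and 153 mm height run between adjacent posts with their undersides at z = 219 mm, their outer faces flush with the outside of the frame (the two x-running rails run between the posts' inner faces; the two y-running rails run between the posts' inner faces). 10 slats, each 93 mm wide (x) and 15 mm thick, lie across the top of the two x-running rails, running the full 1088 mm width of the frame in y; the slats are evenly spaced along x between the inner faces of the end posts with equal gaps (rounded down to the nearest mm) at the −x end and between each pair — any rounding remainder accumulates at the +x end.

The stool is on top of the table, centred. The bed frame is against the table's +x side, with their −y faces flush.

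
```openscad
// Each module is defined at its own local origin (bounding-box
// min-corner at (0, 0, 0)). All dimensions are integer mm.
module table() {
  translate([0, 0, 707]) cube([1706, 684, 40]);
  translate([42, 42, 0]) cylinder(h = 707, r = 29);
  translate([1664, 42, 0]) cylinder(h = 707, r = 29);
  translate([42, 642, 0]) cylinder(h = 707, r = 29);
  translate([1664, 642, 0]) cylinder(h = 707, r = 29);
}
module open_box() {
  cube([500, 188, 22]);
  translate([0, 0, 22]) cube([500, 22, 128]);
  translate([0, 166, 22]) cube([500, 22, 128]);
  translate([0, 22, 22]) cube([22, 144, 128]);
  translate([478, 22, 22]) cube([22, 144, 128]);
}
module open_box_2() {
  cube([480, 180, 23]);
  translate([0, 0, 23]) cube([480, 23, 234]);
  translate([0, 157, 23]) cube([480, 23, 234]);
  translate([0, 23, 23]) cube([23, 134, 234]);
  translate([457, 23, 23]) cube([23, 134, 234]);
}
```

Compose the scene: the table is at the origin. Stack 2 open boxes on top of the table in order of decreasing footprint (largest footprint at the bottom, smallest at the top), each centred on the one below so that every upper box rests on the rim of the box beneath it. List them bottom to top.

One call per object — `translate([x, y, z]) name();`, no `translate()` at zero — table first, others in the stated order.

table();
translate([603, 248, 747]) open_box();
translate([613, 252, 897]) open_box_2();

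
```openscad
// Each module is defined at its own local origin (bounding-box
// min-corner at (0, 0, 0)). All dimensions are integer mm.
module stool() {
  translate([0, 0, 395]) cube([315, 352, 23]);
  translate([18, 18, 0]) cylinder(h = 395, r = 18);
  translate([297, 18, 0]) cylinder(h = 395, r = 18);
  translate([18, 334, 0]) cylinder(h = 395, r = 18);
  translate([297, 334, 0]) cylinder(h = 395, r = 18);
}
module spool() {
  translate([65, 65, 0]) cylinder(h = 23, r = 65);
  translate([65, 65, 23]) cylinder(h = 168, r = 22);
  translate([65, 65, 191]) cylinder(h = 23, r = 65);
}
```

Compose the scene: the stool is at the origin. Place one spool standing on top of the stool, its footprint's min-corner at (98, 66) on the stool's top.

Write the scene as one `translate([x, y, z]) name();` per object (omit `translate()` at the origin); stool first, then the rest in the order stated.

stool();
translate([98, 66, 418]) spool();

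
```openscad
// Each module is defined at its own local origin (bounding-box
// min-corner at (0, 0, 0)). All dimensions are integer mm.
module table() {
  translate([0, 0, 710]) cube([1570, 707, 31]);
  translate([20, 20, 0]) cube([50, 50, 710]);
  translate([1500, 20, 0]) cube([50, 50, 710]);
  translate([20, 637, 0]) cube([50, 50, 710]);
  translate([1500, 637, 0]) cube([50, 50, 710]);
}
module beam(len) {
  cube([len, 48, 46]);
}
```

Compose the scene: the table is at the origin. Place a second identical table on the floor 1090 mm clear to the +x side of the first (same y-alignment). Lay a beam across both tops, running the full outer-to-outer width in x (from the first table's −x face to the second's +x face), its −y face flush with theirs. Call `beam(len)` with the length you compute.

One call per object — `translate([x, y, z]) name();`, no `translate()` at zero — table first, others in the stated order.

table();
translate([2660, 0, 0]) table();
translate([0, 0, 741]) beam(4230);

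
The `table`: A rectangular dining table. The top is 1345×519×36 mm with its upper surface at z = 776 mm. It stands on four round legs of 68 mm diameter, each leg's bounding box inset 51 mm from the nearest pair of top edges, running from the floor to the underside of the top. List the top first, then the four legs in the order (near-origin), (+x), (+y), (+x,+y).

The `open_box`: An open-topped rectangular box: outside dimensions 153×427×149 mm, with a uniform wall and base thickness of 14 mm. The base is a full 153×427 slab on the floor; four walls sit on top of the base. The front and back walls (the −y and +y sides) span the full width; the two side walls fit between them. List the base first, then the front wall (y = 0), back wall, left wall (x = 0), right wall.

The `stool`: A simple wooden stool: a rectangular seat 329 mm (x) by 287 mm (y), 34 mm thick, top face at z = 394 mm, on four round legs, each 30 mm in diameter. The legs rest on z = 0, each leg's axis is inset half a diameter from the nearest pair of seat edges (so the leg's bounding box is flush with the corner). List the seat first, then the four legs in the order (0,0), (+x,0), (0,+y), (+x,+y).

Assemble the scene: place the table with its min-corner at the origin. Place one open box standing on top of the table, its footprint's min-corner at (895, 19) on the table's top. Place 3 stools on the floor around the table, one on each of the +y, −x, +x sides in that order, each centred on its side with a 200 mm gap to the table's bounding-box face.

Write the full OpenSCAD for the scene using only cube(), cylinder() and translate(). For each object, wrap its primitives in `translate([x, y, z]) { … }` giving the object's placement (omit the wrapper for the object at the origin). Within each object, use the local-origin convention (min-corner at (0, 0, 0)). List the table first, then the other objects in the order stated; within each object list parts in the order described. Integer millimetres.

translate([0, 0, 740]) cube([1345, 519, 36]);
translate([85, 85, 0]) cylinder(h = 740, r = 34);
translate([1260, 85, 0]) cylinder(h = 740, r = 34);
translate([85, 434, 0]) cylinder(h = 740, r = 34);
translate([1260, 434, 0]) cylinder(h = 740, r = 34);
translate([895, 19, 776]) {
  cube([153, 427, 14]);
  translate([0, 0, 14]) cube([153, 14, 135]);
  translate([0, 413, 14]) cube([153, 14, 135]);
  translate([0, 14, 14]) cube([14, 399, 135]);
  translate([139, 14, 14]) cube([14, 399, 135]);
}
translate([508, 719, 0]) {
  translate([0, 0, 360]) cube([329, 287, 34]);
  translate([15, 15, 0]) cylinder(h = 360, r = 15);
  translate([314, 15, 0]) cylinder(h = 360, r = 15);
  translate([15, 272, 0]) cylinder(h = 360, r = 15);
  translate([314, 272, 0]) cylinder(h = 360, r = 15);
}
translate([-529, 116, 0]) {
  translate([0, 0, 360]) cube([329, 287, 34]);
  translate([15, 15, 0]) cylinder(h = 360, r = 15);
  translate([314, 15, 0]) cylinder(h = 360, r = 15);
  translate([15, 272, 0]) cylinder(h = 360, r = 15);
  translate([314, 272, 0]) cylinder(h = 360, r = 15);
}
translate([1545, 116, 0]) {
  translate([0, 0, 360]) cube([329, 287, 34]);
  translate([15, 15, 0]) cylinder(h = 360, r = 15);
  translate([314, 15, 0]) cylinder(h = 360, r = 15);
  translate([15, 272, 0]) cylinder(h = 360, r = 15);
  translate([314, 272, 0]) cylinder(h = 360, r = 15);
}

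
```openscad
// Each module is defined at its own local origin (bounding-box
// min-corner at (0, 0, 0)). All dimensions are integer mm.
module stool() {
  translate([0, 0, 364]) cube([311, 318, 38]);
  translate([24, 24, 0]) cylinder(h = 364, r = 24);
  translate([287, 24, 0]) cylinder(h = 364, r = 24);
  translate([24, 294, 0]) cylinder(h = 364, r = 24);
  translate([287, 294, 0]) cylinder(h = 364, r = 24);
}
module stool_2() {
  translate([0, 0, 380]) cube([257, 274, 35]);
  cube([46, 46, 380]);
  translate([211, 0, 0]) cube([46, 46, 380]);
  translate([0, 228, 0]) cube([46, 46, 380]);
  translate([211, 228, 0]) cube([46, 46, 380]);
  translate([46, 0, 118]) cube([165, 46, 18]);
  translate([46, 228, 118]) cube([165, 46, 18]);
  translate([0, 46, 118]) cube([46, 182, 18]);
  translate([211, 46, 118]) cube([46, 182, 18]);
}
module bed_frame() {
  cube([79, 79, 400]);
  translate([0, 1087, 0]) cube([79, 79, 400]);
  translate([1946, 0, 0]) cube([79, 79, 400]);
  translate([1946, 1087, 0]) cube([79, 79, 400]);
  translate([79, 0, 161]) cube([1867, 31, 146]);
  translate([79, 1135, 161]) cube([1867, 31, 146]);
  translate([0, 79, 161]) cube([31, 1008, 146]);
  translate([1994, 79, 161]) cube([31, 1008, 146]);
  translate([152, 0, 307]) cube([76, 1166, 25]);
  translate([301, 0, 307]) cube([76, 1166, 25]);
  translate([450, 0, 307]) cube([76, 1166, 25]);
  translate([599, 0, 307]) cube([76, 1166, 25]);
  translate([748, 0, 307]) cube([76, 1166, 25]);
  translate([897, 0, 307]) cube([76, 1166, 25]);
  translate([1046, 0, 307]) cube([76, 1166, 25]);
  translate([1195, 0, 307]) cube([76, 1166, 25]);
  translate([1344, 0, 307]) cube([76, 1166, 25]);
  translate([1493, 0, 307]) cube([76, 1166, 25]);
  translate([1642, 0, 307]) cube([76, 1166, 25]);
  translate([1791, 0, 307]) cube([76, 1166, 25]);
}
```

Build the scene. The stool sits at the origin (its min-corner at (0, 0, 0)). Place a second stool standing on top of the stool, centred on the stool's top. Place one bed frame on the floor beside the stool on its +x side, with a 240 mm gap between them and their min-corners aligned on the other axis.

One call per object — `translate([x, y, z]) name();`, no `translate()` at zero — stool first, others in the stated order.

stool();
translate([27, 22, 402]) stool_2();
translate([551, 0, 0]) bed_frame();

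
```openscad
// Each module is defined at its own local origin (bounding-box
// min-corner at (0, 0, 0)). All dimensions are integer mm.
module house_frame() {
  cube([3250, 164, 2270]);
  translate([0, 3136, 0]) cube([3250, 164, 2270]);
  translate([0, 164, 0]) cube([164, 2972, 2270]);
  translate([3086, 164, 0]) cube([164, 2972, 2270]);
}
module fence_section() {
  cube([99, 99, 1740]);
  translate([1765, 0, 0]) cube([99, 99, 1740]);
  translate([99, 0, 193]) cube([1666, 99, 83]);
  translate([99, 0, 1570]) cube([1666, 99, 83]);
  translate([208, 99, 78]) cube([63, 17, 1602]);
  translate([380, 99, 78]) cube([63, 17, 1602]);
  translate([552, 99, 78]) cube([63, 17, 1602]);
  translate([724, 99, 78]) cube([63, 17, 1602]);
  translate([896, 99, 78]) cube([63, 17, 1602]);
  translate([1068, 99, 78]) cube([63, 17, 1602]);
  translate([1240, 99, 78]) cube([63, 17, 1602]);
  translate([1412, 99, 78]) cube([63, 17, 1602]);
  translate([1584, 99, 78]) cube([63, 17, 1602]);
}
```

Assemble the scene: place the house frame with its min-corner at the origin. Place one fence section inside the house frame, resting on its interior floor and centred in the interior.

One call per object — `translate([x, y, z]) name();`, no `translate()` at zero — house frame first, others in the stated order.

house_frame();
translate([693, 1592, 0]) fence_section();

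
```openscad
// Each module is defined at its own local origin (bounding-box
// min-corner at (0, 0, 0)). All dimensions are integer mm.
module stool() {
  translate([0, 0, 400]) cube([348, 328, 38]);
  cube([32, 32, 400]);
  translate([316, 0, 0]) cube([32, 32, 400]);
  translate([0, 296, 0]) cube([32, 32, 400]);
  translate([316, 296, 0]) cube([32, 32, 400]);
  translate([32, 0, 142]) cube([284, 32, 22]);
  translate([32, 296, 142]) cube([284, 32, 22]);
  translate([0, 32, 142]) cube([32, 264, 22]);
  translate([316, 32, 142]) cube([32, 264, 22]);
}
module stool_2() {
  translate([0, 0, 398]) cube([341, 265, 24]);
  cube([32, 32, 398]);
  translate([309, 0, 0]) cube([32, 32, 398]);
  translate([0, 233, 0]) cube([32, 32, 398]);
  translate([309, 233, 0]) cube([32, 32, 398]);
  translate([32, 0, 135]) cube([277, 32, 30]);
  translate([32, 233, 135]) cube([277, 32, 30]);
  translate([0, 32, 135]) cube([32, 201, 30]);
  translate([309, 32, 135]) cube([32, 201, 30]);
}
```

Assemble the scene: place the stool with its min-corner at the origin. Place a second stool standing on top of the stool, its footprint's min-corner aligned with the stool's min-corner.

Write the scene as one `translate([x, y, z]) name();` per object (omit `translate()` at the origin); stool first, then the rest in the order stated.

stool();
translate([0, 0, 438]) stool_2();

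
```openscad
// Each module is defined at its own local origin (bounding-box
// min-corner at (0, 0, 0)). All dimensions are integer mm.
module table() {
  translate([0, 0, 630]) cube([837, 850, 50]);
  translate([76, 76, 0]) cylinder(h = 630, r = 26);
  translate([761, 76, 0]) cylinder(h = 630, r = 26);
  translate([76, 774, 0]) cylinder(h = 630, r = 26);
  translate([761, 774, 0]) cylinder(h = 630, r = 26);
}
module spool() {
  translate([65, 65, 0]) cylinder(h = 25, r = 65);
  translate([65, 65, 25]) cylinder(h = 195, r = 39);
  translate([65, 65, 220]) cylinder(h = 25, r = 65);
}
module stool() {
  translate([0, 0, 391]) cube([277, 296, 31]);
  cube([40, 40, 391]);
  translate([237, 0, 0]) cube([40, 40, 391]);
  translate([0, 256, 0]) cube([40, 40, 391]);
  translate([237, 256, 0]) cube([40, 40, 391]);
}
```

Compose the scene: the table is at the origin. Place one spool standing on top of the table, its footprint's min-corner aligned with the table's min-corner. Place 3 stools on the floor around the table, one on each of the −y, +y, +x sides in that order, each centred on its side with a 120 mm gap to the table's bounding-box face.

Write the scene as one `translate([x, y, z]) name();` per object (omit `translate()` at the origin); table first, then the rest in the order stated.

table();
translate([0, 0, 680]) spool();
translate([280, -416, 0]) stool();
translate([280, 970, 0]) stool();
translate([957, 277, 0]) stool();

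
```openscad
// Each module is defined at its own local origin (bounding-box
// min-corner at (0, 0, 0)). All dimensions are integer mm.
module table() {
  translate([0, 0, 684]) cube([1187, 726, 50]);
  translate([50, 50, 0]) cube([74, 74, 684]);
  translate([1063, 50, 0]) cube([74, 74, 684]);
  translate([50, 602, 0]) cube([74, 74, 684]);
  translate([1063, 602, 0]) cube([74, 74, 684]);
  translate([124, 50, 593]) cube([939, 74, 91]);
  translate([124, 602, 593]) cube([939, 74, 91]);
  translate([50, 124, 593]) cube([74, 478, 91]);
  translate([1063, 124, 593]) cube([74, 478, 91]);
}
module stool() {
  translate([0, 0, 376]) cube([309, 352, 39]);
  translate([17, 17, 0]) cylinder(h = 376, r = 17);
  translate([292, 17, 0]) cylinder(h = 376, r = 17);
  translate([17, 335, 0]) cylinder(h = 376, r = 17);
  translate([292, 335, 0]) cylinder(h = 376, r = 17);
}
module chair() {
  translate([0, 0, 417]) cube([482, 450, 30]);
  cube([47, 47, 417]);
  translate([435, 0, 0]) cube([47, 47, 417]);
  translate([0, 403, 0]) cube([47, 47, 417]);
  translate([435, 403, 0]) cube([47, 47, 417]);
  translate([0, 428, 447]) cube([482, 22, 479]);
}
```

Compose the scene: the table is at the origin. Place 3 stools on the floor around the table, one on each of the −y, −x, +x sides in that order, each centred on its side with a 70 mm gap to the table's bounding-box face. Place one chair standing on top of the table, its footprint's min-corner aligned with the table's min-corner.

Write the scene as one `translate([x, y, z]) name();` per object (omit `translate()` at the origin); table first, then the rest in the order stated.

table();
translate([439, -422, 0]) stool();
translate([-379, 187, 0]) stool();
translate([1257, 187, 0]) stool();
translate([0, 0, 734]) chair();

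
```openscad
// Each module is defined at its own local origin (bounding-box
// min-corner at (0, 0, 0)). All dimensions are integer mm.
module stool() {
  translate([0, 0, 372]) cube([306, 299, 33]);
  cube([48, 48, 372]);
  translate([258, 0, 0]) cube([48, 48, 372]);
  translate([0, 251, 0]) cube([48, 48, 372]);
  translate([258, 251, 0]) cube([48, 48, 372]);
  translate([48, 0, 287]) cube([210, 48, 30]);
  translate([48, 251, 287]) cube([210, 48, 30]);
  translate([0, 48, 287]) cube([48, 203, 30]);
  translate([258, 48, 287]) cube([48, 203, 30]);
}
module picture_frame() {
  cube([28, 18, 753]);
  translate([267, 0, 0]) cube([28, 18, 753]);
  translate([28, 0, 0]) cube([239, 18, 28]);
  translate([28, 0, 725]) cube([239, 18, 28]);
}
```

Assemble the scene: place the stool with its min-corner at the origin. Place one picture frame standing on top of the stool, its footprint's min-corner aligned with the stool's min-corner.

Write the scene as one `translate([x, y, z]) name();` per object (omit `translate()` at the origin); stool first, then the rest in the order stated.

stool();
translate([0, 0, 405]) picture_frame();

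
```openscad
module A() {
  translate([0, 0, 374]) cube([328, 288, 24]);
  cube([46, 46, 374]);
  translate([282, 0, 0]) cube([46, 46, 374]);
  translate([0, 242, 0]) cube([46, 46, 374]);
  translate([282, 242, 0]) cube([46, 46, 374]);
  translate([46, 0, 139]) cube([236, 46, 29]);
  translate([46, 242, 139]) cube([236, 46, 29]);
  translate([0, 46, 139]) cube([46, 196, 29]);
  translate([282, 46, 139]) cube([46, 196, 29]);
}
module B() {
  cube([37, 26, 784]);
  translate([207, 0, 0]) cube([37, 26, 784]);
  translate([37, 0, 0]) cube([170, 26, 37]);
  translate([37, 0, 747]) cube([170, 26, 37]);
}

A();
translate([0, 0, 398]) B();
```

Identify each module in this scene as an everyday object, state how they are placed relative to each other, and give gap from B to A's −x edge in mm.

A is a stool. B is a picture frame. The picture frame is on top of the stool. The gap from the picture frame to the stool's −x edge is 0 mm.

The picture frame's min-x is at 0; the stool's min-x is 0; gap = 0 mm.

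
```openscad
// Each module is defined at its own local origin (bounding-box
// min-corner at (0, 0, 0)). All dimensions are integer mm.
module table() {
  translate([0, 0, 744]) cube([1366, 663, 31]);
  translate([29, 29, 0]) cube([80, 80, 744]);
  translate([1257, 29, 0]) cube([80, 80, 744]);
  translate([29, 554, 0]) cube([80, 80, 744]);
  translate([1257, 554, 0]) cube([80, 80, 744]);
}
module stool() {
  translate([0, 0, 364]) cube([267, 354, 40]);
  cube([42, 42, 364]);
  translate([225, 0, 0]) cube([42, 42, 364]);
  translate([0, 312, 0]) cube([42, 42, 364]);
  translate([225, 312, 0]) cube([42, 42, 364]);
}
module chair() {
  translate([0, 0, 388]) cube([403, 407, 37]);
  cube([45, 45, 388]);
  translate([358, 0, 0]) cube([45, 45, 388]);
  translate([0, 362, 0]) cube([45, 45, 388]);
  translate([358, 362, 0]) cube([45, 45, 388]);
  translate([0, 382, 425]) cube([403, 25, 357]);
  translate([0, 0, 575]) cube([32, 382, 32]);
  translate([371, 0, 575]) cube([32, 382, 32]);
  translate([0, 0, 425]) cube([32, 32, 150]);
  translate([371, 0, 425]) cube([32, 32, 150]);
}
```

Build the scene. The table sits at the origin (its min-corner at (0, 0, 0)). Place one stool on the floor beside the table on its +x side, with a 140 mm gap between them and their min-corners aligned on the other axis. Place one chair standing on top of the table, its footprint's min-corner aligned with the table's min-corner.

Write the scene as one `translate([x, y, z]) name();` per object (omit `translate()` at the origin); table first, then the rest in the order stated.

table();
translate([1506, 0, 0]) stool();
translate([0, 0, 775]) chair();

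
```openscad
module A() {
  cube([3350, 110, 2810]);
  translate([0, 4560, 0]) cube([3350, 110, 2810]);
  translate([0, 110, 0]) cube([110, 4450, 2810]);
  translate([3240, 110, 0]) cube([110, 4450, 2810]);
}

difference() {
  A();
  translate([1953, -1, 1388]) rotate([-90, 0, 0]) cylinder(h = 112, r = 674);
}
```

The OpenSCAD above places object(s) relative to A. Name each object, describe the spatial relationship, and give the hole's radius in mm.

The subtracted cylinder has r = 674 mm.

A is a house frame. The house frame has a circular hole through its front wall. The hole's radius is 674 mm.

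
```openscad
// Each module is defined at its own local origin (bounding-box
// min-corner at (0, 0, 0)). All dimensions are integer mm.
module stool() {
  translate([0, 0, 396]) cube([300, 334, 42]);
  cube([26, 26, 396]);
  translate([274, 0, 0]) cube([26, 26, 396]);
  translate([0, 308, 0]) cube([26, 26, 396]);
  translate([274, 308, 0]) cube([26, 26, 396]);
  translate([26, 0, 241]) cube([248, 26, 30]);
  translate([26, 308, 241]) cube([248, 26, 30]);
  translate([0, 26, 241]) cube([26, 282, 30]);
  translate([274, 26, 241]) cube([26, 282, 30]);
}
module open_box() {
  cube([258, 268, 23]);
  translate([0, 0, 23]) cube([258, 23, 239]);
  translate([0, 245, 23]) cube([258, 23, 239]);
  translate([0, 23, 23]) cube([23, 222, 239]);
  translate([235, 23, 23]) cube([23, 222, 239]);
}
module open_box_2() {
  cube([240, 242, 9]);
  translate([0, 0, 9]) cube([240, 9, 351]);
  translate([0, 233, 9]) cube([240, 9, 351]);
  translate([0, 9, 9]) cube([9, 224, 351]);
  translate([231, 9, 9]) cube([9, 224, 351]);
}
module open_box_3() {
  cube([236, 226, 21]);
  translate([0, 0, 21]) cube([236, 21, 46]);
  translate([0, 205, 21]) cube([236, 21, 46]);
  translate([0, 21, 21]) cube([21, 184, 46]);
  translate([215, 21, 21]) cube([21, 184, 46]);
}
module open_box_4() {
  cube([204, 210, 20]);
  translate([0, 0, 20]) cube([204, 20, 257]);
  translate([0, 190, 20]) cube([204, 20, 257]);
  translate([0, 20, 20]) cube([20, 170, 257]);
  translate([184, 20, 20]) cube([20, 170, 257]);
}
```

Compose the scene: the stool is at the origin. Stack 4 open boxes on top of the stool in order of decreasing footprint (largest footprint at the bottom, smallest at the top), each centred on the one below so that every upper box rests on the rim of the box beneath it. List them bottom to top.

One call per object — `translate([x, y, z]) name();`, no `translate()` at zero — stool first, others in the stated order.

stool();
translate([21, 33, 438]) open_box();
translate([30, 46, 700]) open_box_2();
translate([32, 54, 1060]) open_box_3();
translate([48, 62, 1127]) open_box_4();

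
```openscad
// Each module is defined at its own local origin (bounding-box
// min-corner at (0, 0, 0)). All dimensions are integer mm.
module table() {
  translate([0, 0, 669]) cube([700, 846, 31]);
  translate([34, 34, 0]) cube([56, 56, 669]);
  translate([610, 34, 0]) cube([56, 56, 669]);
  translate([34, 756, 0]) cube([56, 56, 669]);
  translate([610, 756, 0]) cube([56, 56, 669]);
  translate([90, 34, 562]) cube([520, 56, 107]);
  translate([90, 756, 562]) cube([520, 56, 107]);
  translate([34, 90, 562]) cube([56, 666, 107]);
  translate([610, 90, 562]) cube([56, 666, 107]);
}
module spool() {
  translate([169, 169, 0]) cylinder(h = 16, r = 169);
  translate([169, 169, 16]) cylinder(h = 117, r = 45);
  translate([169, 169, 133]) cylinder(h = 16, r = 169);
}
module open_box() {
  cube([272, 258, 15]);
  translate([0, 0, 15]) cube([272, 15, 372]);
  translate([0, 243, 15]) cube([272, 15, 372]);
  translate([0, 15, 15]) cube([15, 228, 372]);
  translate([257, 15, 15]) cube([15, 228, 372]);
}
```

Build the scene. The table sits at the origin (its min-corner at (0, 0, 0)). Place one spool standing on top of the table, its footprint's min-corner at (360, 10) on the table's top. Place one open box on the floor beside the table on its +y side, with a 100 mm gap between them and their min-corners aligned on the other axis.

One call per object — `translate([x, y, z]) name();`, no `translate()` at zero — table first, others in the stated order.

table();
translate([360, 10, 700]) spool();
translate([0, 946, 0]) open_box();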